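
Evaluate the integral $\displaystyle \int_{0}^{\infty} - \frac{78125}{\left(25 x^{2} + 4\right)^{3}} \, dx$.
$- \frac{46875 \pi}{512}$

Recall the elementary integral
$$J(a) = \int_{0}^{\infty} - \frac{5}{a^{2} + x^{2}} \, dx = - \frac{5 \pi}{2 a}.$$

Differentiating under the integral sign with respect to $a$,
$$\frac{dJ}{da} = \int_{0}^{\infty} \frac{10 a}{\left(a^{2} + x^{2}\right)^{2}} \, dx = \frac{5 \pi}{2 a^{2}},$$
so $\int_{0}^{\infty} - \frac{5}{\left(a^{2} + x^{2}\right)^{2}} \, dx = - \frac{5 \pi}{4 a^{3}}$.

Repeating — each differentiation of $1/(x^2+a^2)^j$ produces $-2ja/(x^2+a^2)^{j+1}$ — and dividing through by $-2ja$ at each step yields, after $2$ differentiations in total,
$$\int_{0}^{\infty} - \frac{5}{\left(a^{2} + x^{2}\right)^{3}} \, dx = - \frac{15 \pi}{16 a^{5}}.$$

Setting $a = \frac{2}{5}$:
$$I = - \frac{46875 \pi}{512}.$$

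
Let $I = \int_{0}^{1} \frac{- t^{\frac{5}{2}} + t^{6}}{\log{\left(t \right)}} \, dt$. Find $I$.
$\log{\left(2 \right)}$

Introduce a parameter $a$ in the exponent: let $I(a) = \int_{0}^{1} \frac{- t^{\frac{5}{2}} + t^{a}}{\log{\left(t \right)}} \, dt$.

Since $\dfrac{\partial}{\partial a}\,t^{a} = t^{a} \ln t$, the $\ln t$ in the denominator cancels and
$$\frac{dI}{da} = \int_{0}^{1} t^{a} \, dt = \left[\frac{t^{a+1}}{a+1}\right]_0^1 = \frac{1}{a + 1}.$$

Integrating with respect to $a$ gives $I(a) = \log{\left(\frac{2 a}{7} + \frac{2}{7} \right)} + C$.

At $a = \frac{5}{2}$ the integrand is identically $0$, so $I(\frac{5}{2}) = 0$. The closed form gives $0$, hence $C = 0$.

Setting $a = 6$:
$$I = \log{\left(2 \right)}.$$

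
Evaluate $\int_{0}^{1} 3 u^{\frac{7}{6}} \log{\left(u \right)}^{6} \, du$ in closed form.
$\frac{604661760}{62748517}$

Begin with the known integral
$$J(a) = \int_{0}^{1} 3 u^{a} \, du = \frac{3}{a + 1}.$$

Differentiating under the integral sign brings down a factor of $\ln u$:
$$\frac{dJ}{da} = \int_{0}^{1} 3 u^{a} \log{\left(u \right)} \, du = - \frac{3}{\left(a + 1\right)^{2}}.$$

Repeating $6$ times in total — each differentiation brings down another $\ln u$ — gives
$$\frac{d^{6}J}{da^{6}} = \int_{0}^{1} 3 u^{a} \log{\left(u \right)}^{6} \, du = \frac{2160}{\left(a + 1\right)^{7}},$$
and the integrand here is exactly the target integrand, so $I = \frac{2160}{\left(a + 1\right)^{7}}$.

Setting $a = \frac{7}{6}$:
$$I = \frac{604661760}{62748517}.$$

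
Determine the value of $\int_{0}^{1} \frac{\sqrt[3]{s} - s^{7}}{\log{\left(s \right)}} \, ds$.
$- \log{\left(6 \right)}$

Consider the one-parameter family: let $I(a) = \int_{0}^{1} \frac{- s^{7} + s^{a}}{\log{\left(s \right)}} \, ds$.

Since $\dfrac{\partial}{\partial a}\,s^{a} = s^{a} \ln s$, the $\ln s$ in the denominator cancels and
$$\frac{dI}{da} = \int_{0}^{1} s^{a} \, ds = \left[\frac{s^{a+1}}{a+1}\right]_0^1 = \frac{1}{a + 1}.$$

Integrating with respect to $a$ gives $I(a) = \log{\left(\frac{a}{8} + \frac{1}{8} \right)} + C$.

At $a = 7$ the integrand is identically $0$, so $I(7) = 0$. The closed form gives $0$, hence $C = 0$.

Setting $a = \frac{1}{3}$:
$$I = - \log{\left(6 \right)}.$$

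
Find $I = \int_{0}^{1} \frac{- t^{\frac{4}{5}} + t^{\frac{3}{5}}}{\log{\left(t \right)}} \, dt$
$- \log{\left(\frac{9}{8} \right)}$

Replace the exponent $\frac{4}{5}$ by a parameter $a$: let $I(a) = \int_{0}^{1} \frac{t^{\frac{3}{5}} - t^{a}}{\log{\left(t \right)}} \, dt$.

Since $\dfrac{\partial}{\partial a}\,t^{a} = t^{a} \ln t$, the $\ln t$ in the denominator cancels and
$$\frac{dI}{da} = \int_{0}^{1} -1 t^{a} \, dt = -1 \left[\frac{t^{a+1}}{a+1}\right]_0^1 = - \frac{1}{a + 1}.$$

Integrating with respect to $a$ gives $I(a) = - \log{\left(\frac{5 a}{8} + \frac{5}{8} \right)} + C$.

At $a = \frac{3}{5}$ the integrand is identically $0$, so $I(\frac{3}{5}) = 0$. The closed form gives $0$, hence $C = 0$.

Setting $a = \frac{4}{5}$:
$$I = - \log{\left(\frac{9}{8} \right)}.$$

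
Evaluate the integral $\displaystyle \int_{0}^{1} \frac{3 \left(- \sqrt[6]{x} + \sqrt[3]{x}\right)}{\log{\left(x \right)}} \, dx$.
$\log{\left(\frac{512}{343} \right)}$

Consider the one-parameter family: let $I(a) = \int_{0}^{1} \frac{3 \left(- \sqrt[6]{x} + x^{a}\right)}{\log{\left(x \right)}} \, dx$.

Since $\dfrac{\partial}{\partial a}\,x^{a} = x^{a} \ln x$, the $\ln x$ in the denominator cancels and
$$\frac{dI}{da} = \int_{0}^{1} 3 x^{a} \, dx = 3 \left[\frac{x^{a+1}}{a+1}\right]_0^1 = \frac{3}{a + 1}.$$

Integrating with respect to $a$ gives $I(a) = \log{\left(\frac{216 \left(a + 1\right)^{3}}{343} \right)} + C$.

At $a = \frac{1}{6}$ the integrand is identically $0$, so $I(\frac{1}{6}) = 0$. The closed form gives $0$, hence $C = 0$.

Setting $a = \frac{1}{3}$:
$$I = \log{\left(\frac{512}{343} \right)}.$$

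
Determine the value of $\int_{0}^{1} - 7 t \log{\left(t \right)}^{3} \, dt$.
$\frac{21}{8}$

Start from the elementary integral
$$J(a) = \int_{0}^{1} - 7 t^{a} \, dt = - \frac{7}{a + 1}.$$

Differentiating under the integral sign brings down a factor of $\ln t$:
$$\frac{dJ}{da} = \int_{0}^{1} - 7 t^{a} \log{\left(t \right)} \, dt = \frac{7}{\left(a + 1\right)^{2}}.$$

Repeating $3$ times in total — each differentiation brings down another $\ln t$ — gives
$$\frac{d^{3}J}{da^{3}} = \int_{0}^{1} - 7 t^{a} \log{\left(t \right)}^{3} \, dt = \frac{42}{\left(a + 1\right)^{4}},$$
and the integrand here is exactly the target integrand, so $I = \frac{42}{\left(a + 1\right)^{4}}$.

Setting $a = 1$:
$$I = \frac{21}{8}.$$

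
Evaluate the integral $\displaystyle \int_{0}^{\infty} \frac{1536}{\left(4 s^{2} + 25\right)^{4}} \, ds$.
$\frac{24 \pi}{15625}$

Begin with the known result
$$J(a) = \int_{0}^{\infty} \frac{6}{a^{2} + s^{2}} \, ds = \frac{3 \pi}{a}.$$

Differentiating under the integral sign with respect to $a$,
$$\frac{dJ}{da} = \int_{0}^{\infty} - \frac{12 a}{\left(a^{2} + s^{2}\right)^{2}} \, ds = - \frac{3 \pi}{a^{2}},$$
so $\int_{0}^{\infty} \frac{6}{\left(a^{2} + s^{2}\right)^{2}} \, ds = \frac{3 \pi}{2 a^{3}}$.

Repeating — each differentiation of $1/(s^2+a^2)^j$ produces $-2ja/(s^2+a^2)^{j+1}$ — and dividing through by $-2ja$ at each step yields, after $3$ differentiations in total,
$$\int_{0}^{\infty} \frac{6}{\left(a^{2} + s^{2}\right)^{4}} \, ds = \frac{15 \pi}{16 a^{7}}.$$

Setting $a = \frac{5}{2}$:
$$I = \frac{24 \pi}{15625}.$$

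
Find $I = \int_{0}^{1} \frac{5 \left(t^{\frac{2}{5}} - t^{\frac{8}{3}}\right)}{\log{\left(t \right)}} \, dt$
$\log{\left(\frac{4084101}{503284375} \right)}$

Introduce a parameter $a$ in the exponent: let $I(a) = \int_{0}^{1} \frac{5 \left(- t^{\frac{8}{3}} + t^{a}\right)}{\log{\left(t \right)}} \, dt$.

Since $\dfrac{\partial}{\partial a}\,t^{a} = t^{a} \ln t$, the $\ln t$ in the denominator cancels and
$$\frac{dI}{da} = \int_{0}^{1} 5 t^{a} \, dt = 5 \left[\frac{t^{a+1}}{a+1}\right]_0^1 = \frac{5}{a + 1}.$$

Integrating with respect to $a$ gives $I(a) = \log{\left(\frac{243 \left(a + 1\right)^{5}}{161051} \right)} + C$.

At $a = \frac{8}{3}$ the integrand is identically $0$, so $I(\frac{8}{3}) = 0$. The closed form gives $0$, hence $C = 0$.

Setting $a = \frac{2}{5}$:
$$I = \log{\left(\frac{4084101}{503284375} \right)}.$$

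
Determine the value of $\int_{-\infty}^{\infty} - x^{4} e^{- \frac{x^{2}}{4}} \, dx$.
$- 24 \sqrt{\pi}$

Start from the elementary integral
$$J(a) = \int_{-\infty}^{\infty} - e^{- a x^{2}} \, dx = - \frac{\sqrt{\pi}}{\sqrt{a}}.$$

Differentiating under the integral sign brings down a factor of $(-x^2)$:
$$\frac{dJ}{da} = \int_{-\infty}^{\infty} x^{2} e^{- a x^{2}} \, dx = \frac{\sqrt{\pi}}{2 a^{\frac{3}{2}}}.$$

Repeating twice in total — each differentiation brings down another $(-x^2)$ — gives
$$\frac{d^{2}J}{da^{2}} = \int_{-\infty}^{\infty} - x^{4} e^{- a x^{2}} \, dx = - \frac{3 \sqrt{\pi}}{4 a^{\frac{5}{2}}},$$
and the integrand here is exactly the target integrand, so $I = - \frac{3 \sqrt{\pi}}{4 a^{\frac{5}{2}}}$.

Setting $a = \frac{1}{4}$:
$$I = - 24 \sqrt{\pi}.$$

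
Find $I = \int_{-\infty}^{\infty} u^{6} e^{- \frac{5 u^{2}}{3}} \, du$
$\frac{81 \sqrt{15} \sqrt{\pi}}{1000}$

Begin with the known integral
$$J(a) = \int_{-\infty}^{\infty} e^{- a u^{2}} \, du = \frac{\sqrt{\pi}}{\sqrt{a}}.$$

Differentiating under the integral sign brings down a factor of $(-u^2)$:
$$\frac{dJ}{da} = \int_{-\infty}^{\infty} - u^{2} e^{- a u^{2}} \, du = - \frac{\sqrt{\pi}}{2 a^{\frac{3}{2}}}.$$

Repeating $3$ times in total — each differentiation brings down another $(-u^2)$ — gives
$$\frac{d^{3}J}{da^{3}} = \int_{-\infty}^{\infty} - u^{6} e^{- a u^{2}} \, du = - \frac{15 \sqrt{\pi}}{8 a^{\frac{7}{2}}},$$
and the integrand here is $(-1)^{3}$ times the target integrand, so $I = (-1)^{3}\,\frac{d^{3}J}{da^{3}} = \frac{15 \sqrt{\pi}}{8 a^{\frac{7}{2}}}$.

Setting $a = \frac{5}{3}$:
$$I = \frac{81 \sqrt{15} \sqrt{\pi}}{1000}.$$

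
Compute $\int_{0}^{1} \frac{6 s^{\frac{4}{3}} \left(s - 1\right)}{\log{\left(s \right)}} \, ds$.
$- \log{\left(\frac{117649}{1000000} \right)}$

Introduce a parameter $a$ in the exponent: let $I(a) = \int_{0}^{1} \frac{6 \left(s^{\frac{7}{3}} - s^{a}\right)}{\log{\left(s \right)}} \, ds$.

Since $\dfrac{\partial}{\partial a}\,s^{a} = s^{a} \ln s$, the $\ln s$ in the denominator cancels and
$$\frac{dI}{da} = \int_{0}^{1} -6 s^{a} \, ds = -6 \left[\frac{s^{a+1}}{a+1}\right]_0^1 = - \frac{6}{a + 1}.$$

Integrating with respect to $a$ gives $I(a) = - \log{\left(\frac{729 \left(a + 1\right)^{6}}{1000000} \right)} + C$.

At $a = \frac{7}{3}$ the integrand is identically $0$, so $I(\frac{7}{3}) = 0$. The closed form gives $0$, hence $C = 0$.

Setting $a = \frac{4}{3}$:
$$I = - \log{\left(\frac{117649}{1000000} \right)}.$$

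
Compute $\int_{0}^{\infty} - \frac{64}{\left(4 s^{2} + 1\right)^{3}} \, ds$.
$- 6 \pi$

Recall the elementary integral
$$J(a) = \int_{0}^{\infty} - \frac{1}{a^{2} + s^{2}} \, ds = - \frac{\pi}{2 a}.$$

Differentiating under the integral sign with respect to $a$,
$$\frac{dJ}{da} = \int_{0}^{\infty} \frac{2 a}{\left(a^{2} + s^{2}\right)^{2}} \, ds = \frac{\pi}{2 a^{2}},$$
so $\int_{0}^{\infty} - \frac{1}{\left(a^{2} + s^{2}\right)^{2}} \, ds = - \frac{\pi}{4 a^{3}}$.

Repeating — each differentiation of $1/(s^2+a^2)^j$ produces $-2ja/(s^2+a^2)^{j+1}$ — and dividing through by $-2ja$ at each step yields, after $2$ differentiations in total,
$$\int_{0}^{\infty} - \frac{1}{\left(a^{2} + s^{2}\right)^{3}} \, ds = - \frac{3 \pi}{16 a^{5}}.$$

Setting $a = \frac{1}{2}$:
$$I = - 6 \pi.$$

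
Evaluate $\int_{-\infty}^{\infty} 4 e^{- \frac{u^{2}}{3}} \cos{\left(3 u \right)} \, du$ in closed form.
$\frac{4 \sqrt{3} \sqrt{\pi}}{e^{\frac{27}{4}}}$

Treat the cosine frequency as a parameter and define $I(b) = \int_{-\infty}^{\infty} 4 e^{- \frac{u^{2}}{3}} \cos{\left(b u \right)} \, du$.

Differentiating under the integral sign,
$$I'(b) = \int_{-\infty}^{\infty} - 4 u e^{- \frac{u^{2}}{3}} \sin{\left(b u \right)} \, du.$$

Integrate $\int_{-\infty}^{\infty} u \sin(b u)\, e^{- \frac{u^{2}}{3}}\, du$ by parts with $w = \sin(b u)$ and $dv = u\, e^{- \frac{u^{2}}{3}}\, du$, giving $v = - \frac{3 e^{- \frac{u^{2}}{3}}}{2}$. The boundary term vanishes and
$$\int_{-\infty}^{\infty} u \sin(b u)\, e^{- \frac{u^{2}}{3}}\, du = \frac{3 b}{2} \int_{-\infty}^{\infty} \cos(b u)\, e^{- \frac{u^{2}}{3}}\, du,$$
so $I'(b) = - \frac{3 b}{2}\, I(b)$.

This is a separable first-order ODE; solving with the initial condition $I(0) = \int_{-\infty}^{\infty} 4 e^{- \frac{u^{2}}{3}}\,du = 4 \sqrt{3} \sqrt{\pi}$ gives
$$I(b) = 4 \sqrt{3} \sqrt{\pi} e^{- \frac{3 b^{2}}{4}}.$$

Setting $b = 3$:
$$I = \frac{4 \sqrt{3} \sqrt{\pi}}{e^{\frac{27}{4}}}.$$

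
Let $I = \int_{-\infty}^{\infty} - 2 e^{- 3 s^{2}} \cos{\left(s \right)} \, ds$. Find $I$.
$- \frac{2 \sqrt{3} \sqrt{\pi}}{3 e^{\frac{1}{12}}}$

Treat the cosine frequency as a parameter and define $I(b) = \int_{-\infty}^{\infty} - 2 e^{- 3 s^{2}} \cos{\left(b s \right)} \, ds$.

Differentiating under the integral sign,
$$I'(b) = \int_{-\infty}^{\infty} 2 s e^{- 3 s^{2}} \sin{\left(b s \right)} \, ds.$$

Integrate $\int_{-\infty}^{\infty} s \sin(b s)\, e^{- 3 s^{2}}\, ds$ by parts with $u = \sin(b s)$ and $dv = s\, e^{- 3 s^{2}}\, ds$, giving $v = - \frac{e^{- 3 s^{2}}}{6}$. The boundary term vanishes and
$$\int_{-\infty}^{\infty} s \sin(b s)\, e^{- 3 s^{2}}\, ds = \frac{b}{6} \int_{-\infty}^{\infty} \cos(b s)\, e^{- 3 s^{2}}\, ds,$$
so $I'(b) = - \frac{b}{6}\, I(b)$.

This is a separable first-order ODE; solving with the initial condition $I(0) = \int_{-\infty}^{\infty} - 2 e^{- 3 s^{2}}\,ds = - \frac{2 \sqrt{3} \sqrt{\pi}}{3}$ gives
$$I(b) = - \frac{2 \sqrt{3} \sqrt{\pi} e^{- \frac{b^{2}}{12}}}{3}.$$

Setting $b = 1$:
$$I = - \frac{2 \sqrt{3} \sqrt{\pi}}{3 e^{\frac{1}{12}}}.$$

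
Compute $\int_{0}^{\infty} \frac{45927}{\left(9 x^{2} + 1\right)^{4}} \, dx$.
$\frac{76545 \pi}{32}$

Recall the elementary integral
$$J(a) = \int_{0}^{\infty} \frac{7}{a^{2} + x^{2}} \, dx = \frac{7 \pi}{2 a}.$$

Differentiating under the integral sign with respect to $a$,
$$\frac{dJ}{da} = \int_{0}^{\infty} - \frac{14 a}{\left(a^{2} + x^{2}\right)^{2}} \, dx = - \frac{7 \pi}{2 a^{2}},$$
so $\int_{0}^{\infty} \frac{7}{\left(a^{2} + x^{2}\right)^{2}} \, dx = \frac{7 \pi}{4 a^{3}}$.

Repeating — each differentiation of $1/(x^2+a^2)^j$ produces $-2ja/(x^2+a^2)^{j+1}$ — and dividing through by $-2ja$ at each step yields, after $3$ differentiations in total,
$$\int_{0}^{\infty} \frac{7}{\left(a^{2} + x^{2}\right)^{4}} \, dx = \frac{35 \pi}{32 a^{7}}.$$

Setting $a = \frac{1}{3}$:
$$I = \frac{76545 \pi}{32}.$$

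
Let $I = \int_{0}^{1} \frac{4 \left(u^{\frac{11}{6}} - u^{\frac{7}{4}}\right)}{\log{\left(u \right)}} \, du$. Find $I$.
$- \log{\left(\frac{1185921}{1336336} \right)}$

Consider the one-parameter family: let $I(a) = \int_{0}^{1} \frac{4 \left(u^{\frac{11}{6}} - u^{a}\right)}{\log{\left(u \right)}} \, du$.

Since $\dfrac{\partial}{\partial a}\,u^{a} = u^{a} \ln u$, the $\ln u$ in the denominator cancels and
$$\frac{dI}{da} = \int_{0}^{1} -4 u^{a} \, du = -4 \left[\frac{u^{a+1}}{a+1}\right]_0^1 = - \frac{4}{a + 1}.$$

Integrating with respect to $a$ gives $I(a) = - \log{\left(\frac{1296 \left(a + 1\right)^{4}}{83521} \right)} + C$.

At $a = \frac{11}{6}$ the integrand is identically $0$, so $I(\frac{11}{6}) = 0$. The closed form gives $0$, hence $C = 0$.

Setting $a = \frac{7}{4}$:
$$I = - \log{\left(\frac{1185921}{1336336} \right)}.$$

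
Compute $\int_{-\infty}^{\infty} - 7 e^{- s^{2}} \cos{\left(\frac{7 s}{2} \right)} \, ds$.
$- \frac{7 \sqrt{\pi}}{e^{\frac{49}{16}}}$

Define $I(b) = \int_{-\infty}^{\infty} - 7 e^{- s^{2}} \cos{\left(b s \right)} \, ds$.

Differentiating under the integral sign,
$$I'(b) = \int_{-\infty}^{\infty} 7 s e^{- s^{2}} \sin{\left(b s \right)} \, ds.$$

Integrate $\int_{-\infty}^{\infty} s \sin(b s)\, e^{- s^{2}}\, ds$ by parts with $u = \sin(b s)$ and $dv = s\, e^{- s^{2}}\, ds$, giving $v = - \frac{e^{- s^{2}}}{2}$. The boundary term vanishes and
$$\int_{-\infty}^{\infty} s \sin(b s)\, e^{- s^{2}}\, ds = \frac{b}{2} \int_{-\infty}^{\infty} \cos(b s)\, e^{- s^{2}}\, ds,$$
so $I'(b) = - \frac{b}{2}\, I(b)$.

This is a separable first-order ODE; solving with the initial condition $I(0) = \int_{-\infty}^{\infty} - 7 e^{- s^{2}}\,ds = - 7 \sqrt{\pi}$ gives
$$I(b) = - 7 \sqrt{\pi} e^{- \frac{b^{2}}{4}}.$$

Setting $b = \frac{7}{2}$:
$$I = - \frac{7 \sqrt{\pi}}{e^{\frac{49}{16}}}.$$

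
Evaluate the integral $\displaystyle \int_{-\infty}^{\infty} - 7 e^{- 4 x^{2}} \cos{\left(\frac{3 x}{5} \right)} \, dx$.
$- \frac{7 \sqrt{\pi}}{2 e^{\frac{9}{400}}}$

Let $b$ denote the cosine frequency and define $I(b) = \int_{-\infty}^{\infty} - 7 e^{- 4 x^{2}} \cos{\left(b x \right)} \, dx$.

Differentiating under the integral sign,
$$I'(b) = \int_{-\infty}^{\infty} 7 x e^{- 4 x^{2}} \sin{\left(b x \right)} \, dx.$$

Integrate $\int_{-\infty}^{\infty} x \sin(b x)\, e^{- 4 x^{2}}\, dx$ by parts with $u = \sin(b x)$ and $dv = x\, e^{- 4 x^{2}}\, dx$, giving $v = - \frac{e^{- 4 x^{2}}}{8}$. The boundary term vanishes and
$$\int_{-\infty}^{\infty} x \sin(b x)\, e^{- 4 x^{2}}\, dx = \frac{b}{8} \int_{-\infty}^{\infty} \cos(b x)\, e^{- 4 x^{2}}\, dx,$$
so $I'(b) = - \frac{b}{8}\, I(b)$.

This is a separable first-order ODE; solving with the initial condition $I(0) = \int_{-\infty}^{\infty} - 7 e^{- 4 x^{2}}\,dx = - \frac{7 \sqrt{\pi}}{2}$ gives
$$I(b) = - \frac{7 \sqrt{\pi} e^{- \frac{b^{2}}{16}}}{2}.$$

Setting $b = \frac{3}{5}$:
$$I = - \frac{7 \sqrt{\pi}}{2 e^{\frac{9}{400}}}.$$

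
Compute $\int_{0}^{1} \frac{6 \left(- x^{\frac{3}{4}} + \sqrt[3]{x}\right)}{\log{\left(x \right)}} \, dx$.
$\log{\left(\frac{16777216}{85766121} \right)}$

Introduce a parameter $a$ in the exponent: let $I(a) = \int_{0}^{1} \frac{6 \left(- x^{\frac{3}{4}} + x^{a}\right)}{\log{\left(x \right)}} \, dx$.

Since $\dfrac{\partial}{\partial a}\,x^{a} = x^{a} \ln x$, the $\ln x$ in the denominator cancels and
$$\frac{dI}{da} = \int_{0}^{1} 6 x^{a} \, dx = 6 \left[\frac{x^{a+1}}{a+1}\right]_0^1 = \frac{6}{a + 1}.$$

Integrating with respect to $a$ gives $I(a) = \log{\left(\frac{4096 \left(a + 1\right)^{6}}{117649} \right)} + C$.

At $a = \frac{3}{4}$ the integrand is identically $0$, so $I(\frac{3}{4}) = 0$. The closed form gives $0$, hence $C = 0$.

Setting $a = \frac{1}{3}$:
$$I = \log{\left(\frac{16777216}{85766121} \right)}.$$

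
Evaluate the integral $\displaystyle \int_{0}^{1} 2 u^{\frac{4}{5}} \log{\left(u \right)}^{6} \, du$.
$\frac{12500000}{531441}$

Start from the elementary integral
$$J(a) = \int_{0}^{1} 2 u^{a} \, du = \frac{2}{a + 1}.$$

Differentiating under the integral sign brings down a factor of $\ln u$:
$$\frac{dJ}{da} = \int_{0}^{1} 2 u^{a} \log{\left(u \right)} \, du = - \frac{2}{\left(a + 1\right)^{2}}.$$

Repeating $6$ times in total — each differentiation brings down another $\ln u$ — gives
$$\frac{d^{6}J}{da^{6}} = \int_{0}^{1} 2 u^{a} \log{\left(u \right)}^{6} \, du = \frac{1440}{\left(a + 1\right)^{7}},$$
and the integrand here is exactly the target integrand, so $I = \frac{1440}{\left(a + 1\right)^{7}}$.

Setting $a = \frac{4}{5}$:
$$I = \frac{12500000}{531441}.$$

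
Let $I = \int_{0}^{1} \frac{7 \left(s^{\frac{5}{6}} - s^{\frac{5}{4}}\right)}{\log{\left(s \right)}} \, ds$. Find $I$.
$- \log{\left(\frac{10460353203}{2494357888} \right)}$

Introduce a parameter $a$ in the exponent: let $I(a) = \int_{0}^{1} \frac{7 \left(s^{\frac{5}{6}} - s^{a}\right)}{\log{\left(s \right)}} \, ds$.

Since $\dfrac{\partial}{\partial a}\,s^{a} = s^{a} \ln s$, the $\ln s$ in the denominator cancels and
$$\frac{dI}{da} = \int_{0}^{1} -7 s^{a} \, ds = -7 \left[\frac{s^{a+1}}{a+1}\right]_0^1 = - \frac{7}{a + 1}.$$

Integrating with respect to $a$ gives $I(a) = - \log{\left(\frac{279936 \left(a + 1\right)^{7}}{19487171} \right)} + C$.

At $a = \frac{5}{6}$ the integrand is identically $0$, so $I(\frac{5}{6}) = 0$. The closed form gives $0$, hence $C = 0$.

Setting $a = \frac{5}{4}$:
$$I = - \log{\left(\frac{10460353203}{2494357888} \right)}.$$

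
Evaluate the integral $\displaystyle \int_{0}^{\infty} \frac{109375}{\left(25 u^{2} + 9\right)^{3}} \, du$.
$\frac{21875 \pi}{1296}$

Start from the standard arctangent integral
$$J(a) = \int_{0}^{\infty} \frac{7}{a^{2} + u^{2}} \, du = \frac{7 \pi}{2 a}.$$

Differentiating under the integral sign with respect to $a$,
$$\frac{dJ}{da} = \int_{0}^{\infty} - \frac{14 a}{\left(a^{2} + u^{2}\right)^{2}} \, du = - \frac{7 \pi}{2 a^{2}},$$
so $\int_{0}^{\infty} \frac{7}{\left(a^{2} + u^{2}\right)^{2}} \, du = \frac{7 \pi}{4 a^{3}}$.

Repeating — each differentiation of $1/(u^2+a^2)^j$ produces $-2ja/(u^2+a^2)^{j+1}$ — and dividing through by $-2ja$ at each step yields, after $2$ differentiations in total,
$$\int_{0}^{\infty} \frac{7}{\left(a^{2} + u^{2}\right)^{3}} \, du = \frac{21 \pi}{16 a^{5}}.$$

Setting $a = \frac{3}{5}$:
$$I = \frac{21875 \pi}{1296}.$$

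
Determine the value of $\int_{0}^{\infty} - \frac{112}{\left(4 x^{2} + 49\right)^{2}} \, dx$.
$- \frac{2 \pi}{49}$

Recall the elementary integral
$$J(a) = \int_{0}^{\infty} - \frac{7}{a^{2} + x^{2}} \, dx = - \frac{7 \pi}{2 a}.$$

Differentiating under the integral sign with respect to $a$,
$$\frac{dJ}{da} = \int_{0}^{\infty} \frac{14 a}{\left(a^{2} + x^{2}\right)^{2}} \, dx = \frac{7 \pi}{2 a^{2}},$$
so $\int_{0}^{\infty} - \frac{7}{\left(a^{2} + x^{2}\right)^{2}} \, dx = - \frac{7 \pi}{4 a^{3}}$.

Setting $a = \frac{7}{2}$:
$$I = - \frac{2 \pi}{49}.$$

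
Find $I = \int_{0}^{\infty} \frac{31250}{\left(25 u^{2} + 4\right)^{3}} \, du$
$\frac{9375 \pi}{256}$

Begin with the known result
$$J(a) = \int_{0}^{\infty} \frac{2}{a^{2} + u^{2}} \, du = \frac{\pi}{a}.$$

Differentiating under the integral sign with respect to $a$,
$$\frac{dJ}{da} = \int_{0}^{\infty} - \frac{4 a}{\left(a^{2} + u^{2}\right)^{2}} \, du = - \frac{\pi}{a^{2}},$$
so $\int_{0}^{\infty} \frac{2}{\left(a^{2} + u^{2}\right)^{2}} \, du = \frac{\pi}{2 a^{3}}$.

Repeating — each differentiation of $1/(u^2+a^2)^j$ produces $-2ja/(u^2+a^2)^{j+1}$ — and dividing through by $-2ja$ at each step yields, after $2$ differentiations in total,
$$\int_{0}^{\infty} \frac{2}{\left(a^{2} + u^{2}\right)^{3}} \, du = \frac{3 \pi}{8 a^{5}}.$$

Setting $a = \frac{2}{5}$:
$$I = \frac{9375 \pi}{256}.$$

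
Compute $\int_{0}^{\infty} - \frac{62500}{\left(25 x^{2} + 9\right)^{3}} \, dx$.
$- \frac{3125 \pi}{324}$

Begin with the known result
$$J(a) = \int_{0}^{\infty} - \frac{4}{a^{2} + x^{2}} \, dx = - \frac{2 \pi}{a}.$$

Differentiating under the integral sign with respect to $a$,
$$\frac{dJ}{da} = \int_{0}^{\infty} \frac{8 a}{\left(a^{2} + x^{2}\right)^{2}} \, dx = \frac{2 \pi}{a^{2}},$$
so $\int_{0}^{\infty} - \frac{4}{\left(a^{2} + x^{2}\right)^{2}} \, dx = - \frac{\pi}{a^{3}}$.

Repeating — each differentiation of $1/(x^2+a^2)^j$ produces $-2ja/(x^2+a^2)^{j+1}$ — and dividing through by $-2ja$ at each step yields, after $2$ differentiations in total,
$$\int_{0}^{\infty} - \frac{4}{\left(a^{2} + x^{2}\right)^{3}} \, dx = - \frac{3 \pi}{4 a^{5}}.$$

Setting $a = \frac{3}{5}$:
$$I = - \frac{3125 \pi}{324}.$$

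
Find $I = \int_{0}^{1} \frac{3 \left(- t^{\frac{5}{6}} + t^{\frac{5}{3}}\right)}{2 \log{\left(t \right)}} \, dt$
$- \frac{3 \log{\left(11 \right)}}{2} + 6 \log{\left(2 \right)}$

Introduce a parameter $a$ in the exponent: let $I(a) = \int_{0}^{1} \frac{3 \left(t^{\frac{5}{3}} - t^{a}\right)}{2 \log{\left(t \right)}} \, dt$.

Since $\dfrac{\partial}{\partial a}\,t^{a} = t^{a} \ln t$, the $\ln t$ in the denominator cancels and
$$\frac{dI}{da} = \int_{0}^{1} - \frac{3}{2} t^{a} \, dt = - \frac{3}{2} \left[\frac{t^{a+1}}{a+1}\right]_0^1 = - \frac{3}{2 a + 2}.$$

Integrating with respect to $a$ gives $I(a) = - \log{\left(\frac{3 \sqrt{6} \left(a + 1\right)^{\frac{3}{2}}}{32} \right)} + C$.

At $a = \frac{5}{3}$ the integrand is identically $0$, so $I(\frac{5}{3}) = 0$. The closed form gives $0$, hence $C = 0$.

Setting $a = \frac{5}{6}$:
$$I = - \frac{3 \log{\left(11 \right)}}{2} + 6 \log{\left(2 \right)}.$$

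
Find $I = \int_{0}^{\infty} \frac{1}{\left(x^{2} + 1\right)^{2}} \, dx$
$\frac{\pi}{4}$

Recall the elementary integral
$$J(a) = \int_{0}^{\infty} \frac{1}{a^{2} + x^{2}} \, dx = \frac{\pi}{2 a}.$$

Differentiating under the integral sign with respect to $a$,
$$\frac{dJ}{da} = \int_{0}^{\infty} - \frac{2 a}{\left(a^{2} + x^{2}\right)^{2}} \, dx = - \frac{\pi}{2 a^{2}},$$
so $\int_{0}^{\infty} \frac{1}{\left(a^{2} + x^{2}\right)^{2}} \, dx = \frac{\pi}{4 a^{3}}$.

Setting $a = 1$:
$$I = \frac{\pi}{4}.$$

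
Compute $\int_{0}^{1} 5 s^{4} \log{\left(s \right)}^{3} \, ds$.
$- \frac{6}{125}$

Start from the elementary integral
$$J(a) = \int_{0}^{1} 5 s^{a} \, ds = \frac{5}{a + 1}.$$

Differentiating under the integral sign brings down a factor of $\ln s$:
$$\frac{dJ}{da} = \int_{0}^{1} 5 s^{a} \log{\left(s \right)} \, ds = - \frac{5}{\left(a + 1\right)^{2}}.$$

Repeating $3$ times in total — each differentiation brings down another $\ln s$ — gives
$$\frac{d^{3}J}{da^{3}} = \int_{0}^{1} 5 s^{a} \log{\left(s \right)}^{3} \, ds = - \frac{30}{\left(a + 1\right)^{4}},$$
and the integrand here is exactly the target integrand, so $I = - \frac{30}{\left(a + 1\right)^{4}}$.

Setting $a = 4$:
$$I = - \frac{6}{125}.$$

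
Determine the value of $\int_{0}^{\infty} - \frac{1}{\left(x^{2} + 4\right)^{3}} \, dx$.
$- \frac{3 \pi}{512}$

Recall the elementary integral
$$J(a) = \int_{0}^{\infty} - \frac{1}{a^{2} + x^{2}} \, dx = - \frac{\pi}{2 a}.$$

Differentiating under the integral sign with respect to $a$,
$$\frac{dJ}{da} = \int_{0}^{\infty} \frac{2 a}{\left(a^{2} + x^{2}\right)^{2}} \, dx = \frac{\pi}{2 a^{2}},$$
so $\int_{0}^{\infty} - \frac{1}{\left(a^{2} + x^{2}\right)^{2}} \, dx = - \frac{\pi}{4 a^{3}}$.

Repeating — each differentiation of $1/(x^2+a^2)^j$ produces $-2ja/(x^2+a^2)^{j+1}$ — and dividing through by $-2ja$ at each step yields, after $2$ differentiations in total,
$$\int_{0}^{\infty} - \frac{1}{\left(a^{2} + x^{2}\right)^{3}} \, dx = - \frac{3 \pi}{16 a^{5}}.$$

Setting $a = 2$:
$$I = - \frac{3 \pi}{512}.$$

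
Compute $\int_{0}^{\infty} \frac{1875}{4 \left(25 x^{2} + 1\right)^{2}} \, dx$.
$\frac{375 \pi}{16}$

Start from the standard arctangent integral
$$J(a) = \int_{0}^{\infty} \frac{3}{4 \left(a^{2} + x^{2}\right)} \, dx = \frac{3 \pi}{8 a}.$$

Differentiating under the integral sign with respect to $a$,
$$\frac{dJ}{da} = \int_{0}^{\infty} - \frac{3 a}{2 \left(a^{2} + x^{2}\right)^{2}} \, dx = - \frac{3 \pi}{8 a^{2}},$$
so $\int_{0}^{\infty} \frac{3}{4 \left(a^{2} + x^{2}\right)^{2}} \, dx = \frac{3 \pi}{16 a^{3}}$.

Setting $a = \frac{1}{5}$:
$$I = \frac{375 \pi}{16}.$$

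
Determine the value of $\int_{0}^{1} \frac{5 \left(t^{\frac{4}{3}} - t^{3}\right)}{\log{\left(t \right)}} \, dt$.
$\log{\left(\frac{16807}{248832} \right)}$

Introduce a parameter $a$ in the exponent: let $I(a) = \int_{0}^{1} \frac{5 \left(- t^{3} + t^{a}\right)}{\log{\left(t \right)}} \, dt$.

Since $\dfrac{\partial}{\partial a}\,t^{a} = t^{a} \ln t$, the $\ln t$ in the denominator cancels and
$$\frac{dI}{da} = \int_{0}^{1} 5 t^{a} \, dt = 5 \left[\frac{t^{a+1}}{a+1}\right]_0^1 = \frac{5}{a + 1}.$$

Integrating with respect to $a$ gives $I(a) = \log{\left(\frac{\left(a + 1\right)^{5}}{1024} \right)} + C$.

At $a = 3$ the integrand is identically $0$, so $I(3) = 0$. The closed form gives $0$, hence $C = 0$.

Setting $a = \frac{4}{3}$:
$$I = \log{\left(\frac{16807}{248832} \right)}.$$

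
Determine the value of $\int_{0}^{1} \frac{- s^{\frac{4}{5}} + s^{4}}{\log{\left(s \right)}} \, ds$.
$\log{\left(\frac{25}{9} \right)}$

Replace the exponent $4$ by a parameter $a$: let $I(a) = \int_{0}^{1} \frac{- s^{\frac{4}{5}} + s^{a}}{\log{\left(s \right)}} \, ds$.

Since $\dfrac{\partial}{\partial a}\,s^{a} = s^{a} \ln s$, the $\ln s$ in the denominator cancels and
$$\frac{dI}{da} = \int_{0}^{1} s^{a} \, ds = \left[\frac{s^{a+1}}{a+1}\right]_0^1 = \frac{1}{a + 1}.$$

Integrating with respect to $a$ gives $I(a) = \log{\left(\frac{5 a}{9} + \frac{5}{9} \right)} + C$.

At $a = \frac{4}{5}$ the integrand is identically $0$, so $I(\frac{4}{5}) = 0$. The closed form gives $0$, hence $C = 0$.

Setting $a = 4$:
$$I = \log{\left(\frac{25}{9} \right)}.$$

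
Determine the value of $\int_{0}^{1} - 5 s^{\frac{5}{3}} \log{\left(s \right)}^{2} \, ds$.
$- \frac{135}{256}$

Begin with the known integral
$$J(a) = \int_{0}^{1} - 5 s^{a} \, ds = - \frac{5}{a + 1}.$$

Differentiating under the integral sign brings down a factor of $\ln s$:
$$\frac{dJ}{da} = \int_{0}^{1} - 5 s^{a} \log{\left(s \right)} \, ds = \frac{5}{\left(a + 1\right)^{2}}.$$

Repeating twice in total — each differentiation brings down another $\ln s$ — gives
$$\frac{d^{2}J}{da^{2}} = \int_{0}^{1} - 5 s^{a} \log{\left(s \right)}^{2} \, ds = - \frac{10}{\left(a + 1\right)^{3}},$$
and the integrand here is exactly the target integrand, so $I = - \frac{10}{\left(a + 1\right)^{3}}$.

Setting $a = \frac{5}{3}$:
$$I = - \frac{135}{256}.$$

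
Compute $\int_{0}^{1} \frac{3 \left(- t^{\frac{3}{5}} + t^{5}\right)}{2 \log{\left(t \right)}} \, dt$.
$\log{\left(\frac{15 \sqrt{15}}{8} \right)}$

Replace the exponent $5$ by a parameter $a$: let $I(a) = \int_{0}^{1} \frac{3 \left(- t^{\frac{3}{5}} + t^{a}\right)}{2 \log{\left(t \right)}} \, dt$.

Since $\dfrac{\partial}{\partial a}\,t^{a} = t^{a} \ln t$, the $\ln t$ in the denominator cancels and
$$\frac{dI}{da} = \int_{0}^{1} \frac{3}{2} t^{a} \, dt = \frac{3}{2} \left[\frac{t^{a+1}}{a+1}\right]_0^1 = \frac{3}{2 \left(a + 1\right)}.$$

Integrating with respect to $a$ gives $I(a) = \log{\left(\frac{5 \sqrt{10} \left(a + 1\right)^{\frac{3}{2}}}{32} \right)} + C$.

At $a = \frac{3}{5}$ the integrand is identically $0$, so $I(\frac{3}{5}) = 0$. The closed form gives $0$, hence $C = 0$.

Setting $a = 5$:
$$I = \log{\left(\frac{15 \sqrt{15}}{8} \right)}.$$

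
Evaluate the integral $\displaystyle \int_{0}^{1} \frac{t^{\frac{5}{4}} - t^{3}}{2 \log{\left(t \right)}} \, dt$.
$\log{\left(\frac{3}{4} \right)}$

Consider the one-parameter family: let $I(a) = \int_{0}^{1} \frac{t^{\frac{5}{4}} - t^{a}}{2 \log{\left(t \right)}} \, dt$.

Since $\dfrac{\partial}{\partial a}\,t^{a} = t^{a} \ln t$, the $\ln t$ in the denominator cancels and
$$\frac{dI}{da} = \int_{0}^{1} - \frac{1}{2} t^{a} \, dt = - \frac{1}{2} \left[\frac{t^{a+1}}{a+1}\right]_0^1 = - \frac{1}{2 a + 2}.$$

Integrating with respect to $a$ gives $I(a) = - \frac{\log{\left(a + 1 \right)}}{2} - \log{\left(2 \right)} + \log{\left(3 \right)} + C$.

At $a = \frac{5}{4}$ the integrand is identically $0$, so $I(\frac{5}{4}) = 0$. The closed form gives $0$, hence $C = 0$.

Setting $a = 3$:
$$I = \log{\left(\frac{3}{4} \right)}.$$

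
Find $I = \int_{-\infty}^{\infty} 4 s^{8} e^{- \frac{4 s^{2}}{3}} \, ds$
$\frac{8505 \sqrt{3} \sqrt{\pi}}{2048}$

Begin with the known integral
$$J(a) = \int_{-\infty}^{\infty} 4 e^{- a s^{2}} \, ds = \frac{4 \sqrt{\pi}}{\sqrt{a}}.$$

Differentiating under the integral sign brings down a factor of $(-s^2)$:
$$\frac{dJ}{da} = \int_{-\infty}^{\infty} - 4 s^{2} e^{- a s^{2}} \, ds = - \frac{2 \sqrt{\pi}}{a^{\frac{3}{2}}}.$$

Repeating $4$ times in total — each differentiation brings down another $(-s^2)$ — gives
$$\frac{d^{4}J}{da^{4}} = \int_{-\infty}^{\infty} 4 s^{8} e^{- a s^{2}} \, ds = \frac{105 \sqrt{\pi}}{4 a^{\frac{9}{2}}},$$
and the integrand here is exactly the target integrand, so $I = \frac{105 \sqrt{\pi}}{4 a^{\frac{9}{2}}}$.

Setting $a = \frac{4}{3}$:
$$I = \frac{8505 \sqrt{3} \sqrt{\pi}}{2048}.$$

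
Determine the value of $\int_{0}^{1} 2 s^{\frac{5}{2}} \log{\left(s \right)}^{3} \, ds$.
$- \frac{192}{2401}$

Begin with the known integral
$$J(a) = \int_{0}^{1} 2 s^{a} \, ds = \frac{2}{a + 1}.$$

Differentiating under the integral sign brings down a factor of $\ln s$:
$$\frac{dJ}{da} = \int_{0}^{1} 2 s^{a} \log{\left(s \right)} \, ds = - \frac{2}{\left(a + 1\right)^{2}}.$$

Repeating $3$ times in total — each differentiation brings down another $\ln s$ — gives
$$\frac{d^{3}J}{da^{3}} = \int_{0}^{1} 2 s^{a} \log{\left(s \right)}^{3} \, ds = - \frac{12}{\left(a + 1\right)^{4}},$$
and the integrand here is exactly the target integrand, so $I = - \frac{12}{\left(a + 1\right)^{4}}$.

Setting $a = \frac{5}{2}$:
$$I = - \frac{192}{2401}.$$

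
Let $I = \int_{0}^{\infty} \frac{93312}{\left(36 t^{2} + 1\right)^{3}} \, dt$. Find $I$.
$2916 \pi$

Recall the elementary integral
$$J(a) = \int_{0}^{\infty} \frac{2}{a^{2} + t^{2}} \, dt = \frac{\pi}{a}.$$

Differentiating under the integral sign with respect to $a$,
$$\frac{dJ}{da} = \int_{0}^{\infty} - \frac{4 a}{\left(a^{2} + t^{2}\right)^{2}} \, dt = - \frac{\pi}{a^{2}},$$
so $\int_{0}^{\infty} \frac{2}{\left(a^{2} + t^{2}\right)^{2}} \, dt = \frac{\pi}{2 a^{3}}$.

Repeating — each differentiation of $1/(t^2+a^2)^j$ produces $-2ja/(t^2+a^2)^{j+1}$ — and dividing through by $-2ja$ at each step yields, after $2$ differentiations in total,
$$\int_{0}^{\infty} \frac{2}{\left(a^{2} + t^{2}\right)^{3}} \, dt = \frac{3 \pi}{8 a^{5}}.$$

Setting $a = \frac{1}{6}$:
$$I = 2916 \pi.$$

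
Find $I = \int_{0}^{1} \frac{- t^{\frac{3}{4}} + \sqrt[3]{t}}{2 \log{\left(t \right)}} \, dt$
$\log{\left(\frac{4 \sqrt{21}}{21} \right)}$

Consider the one-parameter family: let $I(a) = \int_{0}^{1} \frac{\sqrt[3]{t} - t^{a}}{2 \log{\left(t \right)}} \, dt$.

Since $\dfrac{\partial}{\partial a}\,t^{a} = t^{a} \ln t$, the $\ln t$ in the denominator cancels and
$$\frac{dI}{da} = \int_{0}^{1} - \frac{1}{2} t^{a} \, dt = - \frac{1}{2} \left[\frac{t^{a+1}}{a+1}\right]_0^1 = - \frac{1}{2 a + 2}.$$

Integrating with respect to $a$ gives $I(a) = - \frac{\log{\left(a + 1 \right)}}{2} - \frac{\log{\left(3 \right)}}{2} + \log{\left(2 \right)} + C$.

At $a = \frac{1}{3}$ the integrand is identically $0$, so $I(\frac{1}{3}) = 0$. The closed form gives $0$, hence $C = 0$.

Setting $a = \frac{3}{4}$:
$$I = \log{\left(\frac{4 \sqrt{21}}{21} \right)}.$$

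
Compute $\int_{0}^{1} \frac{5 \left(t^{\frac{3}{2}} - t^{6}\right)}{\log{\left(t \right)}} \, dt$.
$- \log{\left(\frac{537824}{3125} \right)}$

Consider the one-parameter family: let $I(a) = \int_{0}^{1} \frac{5 \left(t^{\frac{3}{2}} - t^{a}\right)}{\log{\left(t \right)}} \, dt$.

Since $\dfrac{\partial}{\partial a}\,t^{a} = t^{a} \ln t$, the $\ln t$ in the denominator cancels and
$$\frac{dI}{da} = \int_{0}^{1} -5 t^{a} \, dt = -5 \left[\frac{t^{a+1}}{a+1}\right]_0^1 = - \frac{5}{a + 1}.$$

Integrating with respect to $a$ gives $I(a) = - \log{\left(\frac{32 \left(a + 1\right)^{5}}{3125} \right)} + C$.

At $a = \frac{3}{2}$ the integrand is identically $0$, so $I(\frac{3}{2}) = 0$. The closed form gives $0$, hence $C = 0$.

Setting $a = 6$:
$$I = - \log{\left(\frac{537824}{3125} \right)}.$$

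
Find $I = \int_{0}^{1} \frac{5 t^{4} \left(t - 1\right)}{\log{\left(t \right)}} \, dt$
$\log{\left(\frac{7776}{3125} \right)}$

Consider the one-parameter family: let $I(a) = \int_{0}^{1} \frac{5 \left(t^{5} - t^{a}\right)}{\log{\left(t \right)}} \, dt$.

Since $\dfrac{\partial}{\partial a}\,t^{a} = t^{a} \ln t$, the $\ln t$ in the denominator cancels and
$$\frac{dI}{da} = \int_{0}^{1} -5 t^{a} \, dt = -5 \left[\frac{t^{a+1}}{a+1}\right]_0^1 = - \frac{5}{a + 1}.$$

Integrating with respect to $a$ gives $I(a) = \log{\left(\frac{7776}{\left(a + 1\right)^{5}} \right)} + C$.

At $a = 5$ the integrand is identically $0$, so $I(5) = 0$. The closed form gives $0$, hence $C = 0$.

Setting $a = 4$:
$$I = \log{\left(\frac{7776}{3125} \right)}.$$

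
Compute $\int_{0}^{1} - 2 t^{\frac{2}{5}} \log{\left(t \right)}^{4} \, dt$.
$- \frac{150000}{16807}$

Begin with the known integral
$$J(a) = \int_{0}^{1} - 2 t^{a} \, dt = - \frac{2}{a + 1}.$$

Differentiating under the integral sign brings down a factor of $\ln t$:
$$\frac{dJ}{da} = \int_{0}^{1} - 2 t^{a} \log{\left(t \right)} \, dt = \frac{2}{\left(a + 1\right)^{2}}.$$

Repeating $4$ times in total — each differentiation brings down another $\ln t$ — gives
$$\frac{d^{4}J}{da^{4}} = \int_{0}^{1} - 2 t^{a} \log{\left(t \right)}^{4} \, dt = - \frac{48}{\left(a + 1\right)^{5}},$$
and the integrand here is exactly the target integrand, so $I = - \frac{48}{\left(a + 1\right)^{5}}$.

Setting $a = \frac{2}{5}$:
$$I = - \frac{150000}{16807}.$$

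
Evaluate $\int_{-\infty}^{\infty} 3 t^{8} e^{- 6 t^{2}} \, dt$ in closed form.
$\frac{35 \sqrt{6} \sqrt{\pi}}{13824}$

Consider the simpler parametrised integral
$$J(a) = \int_{-\infty}^{\infty} 3 e^{- a t^{2}} \, dt = \frac{3 \sqrt{\pi}}{\sqrt{a}}.$$

Differentiating under the integral sign brings down a factor of $(-t^2)$:
$$\frac{dJ}{da} = \int_{-\infty}^{\infty} - 3 t^{2} e^{- a t^{2}} \, dt = - \frac{3 \sqrt{\pi}}{2 a^{\frac{3}{2}}}.$$

Repeating $4$ times in total — each differentiation brings down another $(-t^2)$ — gives
$$\frac{d^{4}J}{da^{4}} = \int_{-\infty}^{\infty} 3 t^{8} e^{- a t^{2}} \, dt = \frac{315 \sqrt{\pi}}{16 a^{\frac{9}{2}}},$$
and the integrand here is exactly the target integrand, so $I = \frac{315 \sqrt{\pi}}{16 a^{\frac{9}{2}}}$.

Setting $a = 6$:
$$I = \frac{35 \sqrt{6} \sqrt{\pi}}{13824}.$$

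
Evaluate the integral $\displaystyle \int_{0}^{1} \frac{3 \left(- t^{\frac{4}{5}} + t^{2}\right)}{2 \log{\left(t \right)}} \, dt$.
$\log{\left(\frac{5 \sqrt{15}}{9} \right)}$

Introduce a parameter $a$ in the exponent: let $I(a) = \int_{0}^{1} \frac{3 \left(t^{2} - t^{a}\right)}{2 \log{\left(t \right)}} \, dt$.

Since $\dfrac{\partial}{\partial a}\,t^{a} = t^{a} \ln t$, the $\ln t$ in the denominator cancels and
$$\frac{dI}{da} = \int_{0}^{1} - \frac{3}{2} t^{a} \, dt = - \frac{3}{2} \left[\frac{t^{a+1}}{a+1}\right]_0^1 = - \frac{3}{2 a + 2}.$$

Integrating with respect to $a$ gives $I(a) = - \frac{3 \log{\left(a + 1 \right)}}{2} + \frac{3 \log{\left(3 \right)}}{2} + C$.

At $a = 2$ the integrand is identically $0$, so $I(2) = 0$. The closed form gives $0$, hence $C = 0$.

Setting $a = \frac{4}{5}$:
$$I = \log{\left(\frac{5 \sqrt{15}}{9} \right)}.$$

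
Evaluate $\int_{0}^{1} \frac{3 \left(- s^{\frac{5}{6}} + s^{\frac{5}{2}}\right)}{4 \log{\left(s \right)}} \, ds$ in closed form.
$- \frac{3 \log{\left(11 \right)}}{4} + \frac{3 \log{\left(21 \right)}}{4}$

Introduce a parameter $a$ in the exponent: let $I(a) = \int_{0}^{1} \frac{3 \left(- s^{\frac{5}{6}} + s^{a}\right)}{4 \log{\left(s \right)}} \, ds$.

Since $\dfrac{\partial}{\partial a}\,s^{a} = s^{a} \ln s$, the $\ln s$ in the denominator cancels and
$$\frac{dI}{da} = \int_{0}^{1} \frac{3}{4} s^{a} \, ds = \frac{3}{4} \left[\frac{s^{a+1}}{a+1}\right]_0^1 = \frac{3}{4 \left(a + 1\right)}.$$

Integrating with respect to $a$ gives $I(a) = \log{\left(\frac{\sqrt[4]{11} \cdot 6^{\frac{3}{4}} \left(a + 1\right)^{\frac{3}{4}}}{11} \right)} + C$.

At $a = \frac{5}{6}$ the integrand is identically $0$, so $I(\frac{5}{6}) = 0$. The closed form gives $0$, hence $C = 0$.

Setting $a = \frac{5}{2}$:
$$I = - \frac{3 \log{\left(11 \right)}}{4} + \frac{3 \log{\left(21 \right)}}{4}.$$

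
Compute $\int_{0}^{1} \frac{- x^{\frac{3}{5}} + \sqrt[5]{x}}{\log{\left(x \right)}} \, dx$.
$\log{\left(\frac{3}{4} \right)}$

Replace the exponent $\frac{1}{5}$ by a parameter $a$: let $I(a) = \int_{0}^{1} \frac{- x^{\frac{3}{5}} + x^{a}}{\log{\left(x \right)}} \, dx$.

Since $\dfrac{\partial}{\partial a}\,x^{a} = x^{a} \ln x$, the $\ln x$ in the denominator cancels and
$$\frac{dI}{da} = \int_{0}^{1} x^{a} \, dx = \left[\frac{x^{a+1}}{a+1}\right]_0^1 = \frac{1}{a + 1}.$$

Integrating with respect to $a$ gives $I(a) = \log{\left(\frac{5 a}{8} + \frac{5}{8} \right)} + C$.

At $a = \frac{3}{5}$ the integrand is identically $0$, so $I(\frac{3}{5}) = 0$. The closed form gives $0$, hence $C = 0$.

Setting $a = \frac{1}{5}$:
$$I = \log{\left(\frac{3}{4} \right)}.$$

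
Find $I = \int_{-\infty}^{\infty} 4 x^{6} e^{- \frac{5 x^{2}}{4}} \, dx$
$\frac{192 \sqrt{5} \sqrt{\pi}}{125}$

Start from the elementary integral
$$J(a) = \int_{-\infty}^{\infty} 4 e^{- a x^{2}} \, dx = \frac{4 \sqrt{\pi}}{\sqrt{a}}.$$

Differentiating under the integral sign brings down a factor of $(-x^2)$:
$$\frac{dJ}{da} = \int_{-\infty}^{\infty} - 4 x^{2} e^{- a x^{2}} \, dx = - \frac{2 \sqrt{\pi}}{a^{\frac{3}{2}}}.$$

Repeating $3$ times in total — each differentiation brings down another $(-x^2)$ — gives
$$\frac{d^{3}J}{da^{3}} = \int_{-\infty}^{\infty} - 4 x^{6} e^{- a x^{2}} \, dx = - \frac{15 \sqrt{\pi}}{2 a^{\frac{7}{2}}},$$
and the integrand here is $(-1)^{3}$ times the target integrand, so $I = (-1)^{3}\,\frac{d^{3}J}{da^{3}} = \frac{15 \sqrt{\pi}}{2 a^{\frac{7}{2}}}$.

Setting $a = \frac{5}{4}$:
$$I = \frac{192 \sqrt{5} \sqrt{\pi}}{125}.$$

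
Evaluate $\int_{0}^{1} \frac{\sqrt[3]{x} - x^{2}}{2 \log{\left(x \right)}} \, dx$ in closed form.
$\log{\left(\frac{2}{3} \right)}$

Introduce a parameter $a$ in the exponent: let $I(a) = \int_{0}^{1} \frac{- x^{2} + x^{a}}{2 \log{\left(x \right)}} \, dx$.

Since $\dfrac{\partial}{\partial a}\,x^{a} = x^{a} \ln x$, the $\ln x$ in the denominator cancels and
$$\frac{dI}{da} = \int_{0}^{1} \frac{1}{2} x^{a} \, dx = \frac{1}{2} \left[\frac{x^{a+1}}{a+1}\right]_0^1 = \frac{1}{2 \left(a + 1\right)}.$$

Integrating with respect to $a$ gives $I(a) = \frac{\log{\left(a + 1 \right)}}{2} - \frac{\log{\left(3 \right)}}{2} + C$.

At $a = 2$ the integrand is identically $0$, so $I(2) = 0$. The closed form gives $0$, hence $C = 0$.

Setting $a = \frac{1}{3}$:
$$I = \log{\left(\frac{2}{3} \right)}.$$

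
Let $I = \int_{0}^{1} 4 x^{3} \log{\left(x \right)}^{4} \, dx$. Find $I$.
$\frac{3}{32}$

Start from the elementary integral
$$J(a) = \int_{0}^{1} 4 x^{a} \, dx = \frac{4}{a + 1}.$$

Differentiating under the integral sign brings down a factor of $\ln x$:
$$\frac{dJ}{da} = \int_{0}^{1} 4 x^{a} \log{\left(x \right)} \, dx = - \frac{4}{\left(a + 1\right)^{2}}.$$

Repeating $4$ times in total — each differentiation brings down another $\ln x$ — gives
$$\frac{d^{4}J}{da^{4}} = \int_{0}^{1} 4 x^{a} \log{\left(x \right)}^{4} \, dx = \frac{96}{\left(a + 1\right)^{5}},$$
and the integrand here is exactly the target integrand, so $I = \frac{96}{\left(a + 1\right)^{5}}$.

Setting $a = 3$:
$$I = \frac{3}{32}.$$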